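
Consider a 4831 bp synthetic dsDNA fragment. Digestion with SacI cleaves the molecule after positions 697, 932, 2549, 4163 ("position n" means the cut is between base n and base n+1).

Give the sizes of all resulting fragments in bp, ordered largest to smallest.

Linear molecule, 4 cuts → 5 fragments:
  697 − 0 = 697 bp
  932 − 697 = 235 bp
  2549 − 932 = 1617 bp
  4163 − 2549 = 1614 bp
  4831 − 4163 = 668 bp
Sorted largest to smallest: 1617, 1614, 697, 668, 235 bp.

1617, 1614, 697, 668, 235 bp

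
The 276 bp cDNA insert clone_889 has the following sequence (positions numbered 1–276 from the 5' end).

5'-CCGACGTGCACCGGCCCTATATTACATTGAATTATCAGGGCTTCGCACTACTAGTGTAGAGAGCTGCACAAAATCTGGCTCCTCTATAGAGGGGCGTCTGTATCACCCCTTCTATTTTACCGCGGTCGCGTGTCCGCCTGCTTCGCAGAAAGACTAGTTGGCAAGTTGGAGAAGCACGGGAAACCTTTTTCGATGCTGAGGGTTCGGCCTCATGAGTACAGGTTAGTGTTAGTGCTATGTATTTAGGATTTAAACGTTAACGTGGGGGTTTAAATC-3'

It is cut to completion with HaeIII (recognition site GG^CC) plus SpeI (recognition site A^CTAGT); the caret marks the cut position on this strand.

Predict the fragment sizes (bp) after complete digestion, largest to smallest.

HaeIII sites (GGCC) start at positions 13, 206.
HaeIII cuts after base 2 of each site, so after positions 14, 207.
SpeI sites (ACTAGT) start at positions 50, 153.
SpeI cuts after the first base of each site, so after positions 50, 153.
Combined cut positions: 14, 50, 153, 207.
Linear molecule, 4 cuts → 5 fragments:
  1–14 → 14 bp
  15–50 → 36 bp
  51–153 → 103 bp
  154–207 → 54 bp
  208–276 → 69 bp
Sorted largest to smallest: 103, 69, 54, 36, 14 bp.

103, 69, 54, 36, 14 bp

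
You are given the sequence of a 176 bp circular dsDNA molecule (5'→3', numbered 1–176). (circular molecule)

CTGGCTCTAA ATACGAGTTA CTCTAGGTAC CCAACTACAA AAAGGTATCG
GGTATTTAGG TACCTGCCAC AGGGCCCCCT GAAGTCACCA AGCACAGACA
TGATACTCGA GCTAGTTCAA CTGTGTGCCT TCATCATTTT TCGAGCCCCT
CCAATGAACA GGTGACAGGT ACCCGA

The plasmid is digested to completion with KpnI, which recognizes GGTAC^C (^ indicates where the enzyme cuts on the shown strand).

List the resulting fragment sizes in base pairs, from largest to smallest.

109, 34, 33 bp

KpnI sites (GGTACC) start at positions 26, 59, 168.
KpnI cuts after base 5 of each site (before the last base), so after positions 30, 63, 172.
Circular molecule, 3 cuts → 3 fragments:
  31–63 → 33 bp
  64–172 → 109 bp
  173–176 then 1–30 → 4 + 30 = 34 bp
Sorted largest to smallest: 109, 34, 33 bp.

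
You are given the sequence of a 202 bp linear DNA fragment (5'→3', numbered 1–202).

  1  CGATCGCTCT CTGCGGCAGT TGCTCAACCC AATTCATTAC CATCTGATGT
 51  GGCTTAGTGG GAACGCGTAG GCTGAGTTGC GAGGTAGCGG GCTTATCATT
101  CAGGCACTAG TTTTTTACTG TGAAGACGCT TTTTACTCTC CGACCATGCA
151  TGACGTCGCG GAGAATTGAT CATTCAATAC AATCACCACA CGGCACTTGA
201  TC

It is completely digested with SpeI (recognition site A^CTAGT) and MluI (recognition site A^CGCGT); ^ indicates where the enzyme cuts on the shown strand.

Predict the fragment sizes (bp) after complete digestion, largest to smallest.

The SpeI site (ACTAGT) starts at position 106.
SpeI cuts after the first base of each site, so after position 106.
The MluI site (ACGCGT) starts at position 63.
MluI cuts after the first base of each site, so after position 63.
Combined cut positions: 63, 106.
Linear molecule, 2 cuts → 3 fragments:
  1–63 → 63 bp
  64–106 → 43 bp
  107–202 → 96 bp
Sorted largest to smallest: 96, 63, 43 bp.

96, 63, 43 bp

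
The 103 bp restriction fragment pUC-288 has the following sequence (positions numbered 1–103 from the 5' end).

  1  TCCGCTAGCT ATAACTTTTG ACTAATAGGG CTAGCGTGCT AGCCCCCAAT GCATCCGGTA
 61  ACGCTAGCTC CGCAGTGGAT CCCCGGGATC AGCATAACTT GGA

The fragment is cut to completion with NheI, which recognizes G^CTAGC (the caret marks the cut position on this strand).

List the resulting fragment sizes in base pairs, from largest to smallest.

40, 26, 25, 8, 4 bp

NheI sites (GCTAGC) start at positions 4, 30, 38, 63.
NheI cuts after the first base of each site, so after positions 4, 30, 38, 63.
Linear molecule, 4 cuts → 5 fragments:
  1–4 → 4 bp
  5–30 → 26 bp
  31–38 → 8 bp
  39–63 → 25 bp
  64–103 → 40 bp
Sorted largest to smallest: 40, 26, 25, 8, 4 bp.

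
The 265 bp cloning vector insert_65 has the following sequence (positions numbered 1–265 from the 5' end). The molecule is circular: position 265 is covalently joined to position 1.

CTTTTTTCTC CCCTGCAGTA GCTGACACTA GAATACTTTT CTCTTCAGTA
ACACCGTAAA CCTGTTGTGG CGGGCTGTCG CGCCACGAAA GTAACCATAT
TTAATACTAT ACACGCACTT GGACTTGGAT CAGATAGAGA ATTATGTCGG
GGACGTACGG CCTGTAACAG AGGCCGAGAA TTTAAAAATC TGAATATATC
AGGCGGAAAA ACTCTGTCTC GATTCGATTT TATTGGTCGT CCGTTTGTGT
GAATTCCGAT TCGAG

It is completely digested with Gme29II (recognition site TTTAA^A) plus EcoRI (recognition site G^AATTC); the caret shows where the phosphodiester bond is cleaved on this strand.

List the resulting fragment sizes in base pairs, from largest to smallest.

The Gme29II site (TTTAAA) starts at position 181.
Gme29II cuts after base 5 of each site (before the last base), so after position 185.
The EcoRI site (GAATTC) starts at position 251.
EcoRI cuts after the first base of each site, so after position 251.
Combined cut positions: 185, 251.
Circular molecule, 2 cuts → 2 fragments:
  186–251 → 66 bp
  252–265 then 1–185 → 14 + 185 = 199 bp
Sorted largest to smallest: 199, 66 bp.

199, 66 bp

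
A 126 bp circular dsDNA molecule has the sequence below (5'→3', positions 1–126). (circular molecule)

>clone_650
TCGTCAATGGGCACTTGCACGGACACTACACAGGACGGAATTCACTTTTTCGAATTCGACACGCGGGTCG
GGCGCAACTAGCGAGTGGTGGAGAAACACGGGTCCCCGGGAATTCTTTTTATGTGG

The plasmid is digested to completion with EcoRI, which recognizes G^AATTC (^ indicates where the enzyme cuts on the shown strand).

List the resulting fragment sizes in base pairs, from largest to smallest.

EcoRI sites (GAATTC) start at positions 38, 52, 110.
EcoRI cuts after the first base of each site, so after positions 38, 52, 110.
Circular molecule, 3 cuts → 3 fragments:
  39–52 → 14 bp
  53–110 → 58 bp
  111–126 then 1–38 → 16 + 38 = 54 bp
Sorted largest to smallest: 58, 54, 14 bp.

58, 54, 14 bp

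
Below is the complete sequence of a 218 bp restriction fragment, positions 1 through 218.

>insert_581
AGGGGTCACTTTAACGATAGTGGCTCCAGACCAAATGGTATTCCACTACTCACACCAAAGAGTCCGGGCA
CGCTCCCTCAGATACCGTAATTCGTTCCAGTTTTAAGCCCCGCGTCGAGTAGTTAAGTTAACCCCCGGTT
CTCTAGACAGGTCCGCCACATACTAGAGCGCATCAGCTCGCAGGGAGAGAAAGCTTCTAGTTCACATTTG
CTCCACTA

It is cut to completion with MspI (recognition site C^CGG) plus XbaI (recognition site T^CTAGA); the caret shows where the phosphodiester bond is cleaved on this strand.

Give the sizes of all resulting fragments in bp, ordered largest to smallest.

MspI sites (CCGG) start at positions 64, 135.
MspI cuts after the first base of each site, so after positions 64, 135.
The XbaI site (TCTAGA) starts at position 142.
XbaI cuts after the first base of each site, so after position 142.
Combined cut positions: 64, 135, 142.
Linear molecule, 3 cuts → 4 fragments:
  1–64 → 64 bp
  65–135 → 71 bp
  136–142 → 7 bp
  143–218 → 76 bp
Sorted largest to smallest: 76, 71, 64, 7 bp.

76, 71, 64, 7 bp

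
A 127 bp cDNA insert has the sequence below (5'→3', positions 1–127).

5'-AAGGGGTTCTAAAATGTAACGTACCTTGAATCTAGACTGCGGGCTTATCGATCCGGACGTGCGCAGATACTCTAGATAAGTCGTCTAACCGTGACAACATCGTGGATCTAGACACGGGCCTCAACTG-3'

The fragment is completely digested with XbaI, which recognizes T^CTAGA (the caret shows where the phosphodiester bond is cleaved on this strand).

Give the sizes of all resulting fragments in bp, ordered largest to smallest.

XbaI sites (TCTAGA) start at positions 31, 71, 107.
XbaI cuts after the first base of each site, so after positions 31, 71, 107.
Linear molecule, 3 cuts → 4 fragments:
  1–31 → 31 bp
  32–71 → 40 bp
  72–107 → 36 bp
  108–127 → 20 bp
Sorted largest to smallest: 40, 36, 31, 20 bp.

40, 36, 31, 20 bp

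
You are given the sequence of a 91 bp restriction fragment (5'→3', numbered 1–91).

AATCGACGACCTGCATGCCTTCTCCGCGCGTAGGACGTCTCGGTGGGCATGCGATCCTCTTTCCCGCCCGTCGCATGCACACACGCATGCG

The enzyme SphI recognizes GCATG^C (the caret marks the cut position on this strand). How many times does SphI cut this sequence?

GCATGC occurs starting at positions 13, 47, 73, 85.
SphI cuts at 4 sites.

4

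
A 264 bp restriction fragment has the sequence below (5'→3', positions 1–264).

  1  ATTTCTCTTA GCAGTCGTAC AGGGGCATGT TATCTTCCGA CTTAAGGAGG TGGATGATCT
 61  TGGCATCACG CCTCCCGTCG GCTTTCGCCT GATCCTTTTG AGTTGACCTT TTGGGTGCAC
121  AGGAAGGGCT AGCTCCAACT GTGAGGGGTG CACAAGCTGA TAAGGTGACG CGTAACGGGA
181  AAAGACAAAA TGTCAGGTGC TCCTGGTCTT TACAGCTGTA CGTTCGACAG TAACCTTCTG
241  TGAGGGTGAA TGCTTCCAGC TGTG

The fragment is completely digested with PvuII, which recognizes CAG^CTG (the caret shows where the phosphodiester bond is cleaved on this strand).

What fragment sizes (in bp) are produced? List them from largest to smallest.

215, 44, 5 bp

PvuII sites (CAGCTG) start at positions 213, 257.
PvuII cuts after base 3 of each site, so after positions 215, 259.
Linear molecule, 2 cuts → 3 fragments:
  1–215 → 215 bp
  216–259 → 44 bp
  260–264 → 5 bp
Sorted largest to smallest: 215, 44, 5 bp.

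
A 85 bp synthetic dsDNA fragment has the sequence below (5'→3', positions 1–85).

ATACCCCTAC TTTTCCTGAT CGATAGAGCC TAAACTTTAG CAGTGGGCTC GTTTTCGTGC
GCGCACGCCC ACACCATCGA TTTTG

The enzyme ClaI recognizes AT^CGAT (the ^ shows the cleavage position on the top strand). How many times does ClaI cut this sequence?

2

ATCGAT occurs starting at positions 19, 76.
ClaI cuts at 2 sites.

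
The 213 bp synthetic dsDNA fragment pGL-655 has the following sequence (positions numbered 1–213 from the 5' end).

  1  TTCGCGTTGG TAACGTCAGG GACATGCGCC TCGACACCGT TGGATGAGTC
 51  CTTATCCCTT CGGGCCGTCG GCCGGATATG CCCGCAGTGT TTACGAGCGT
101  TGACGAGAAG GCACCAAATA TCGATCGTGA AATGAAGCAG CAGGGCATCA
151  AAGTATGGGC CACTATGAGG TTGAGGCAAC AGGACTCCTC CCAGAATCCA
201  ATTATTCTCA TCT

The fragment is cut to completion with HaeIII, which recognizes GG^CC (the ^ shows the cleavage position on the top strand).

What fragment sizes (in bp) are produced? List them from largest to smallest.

88, 64, 54, 7 bp

HaeIII sites (GGCC) start at positions 63, 70, 158.
HaeIII cuts after base 2 of each site, so after positions 64, 71, 159.
Linear molecule, 3 cuts → 4 fragments:
  1–64 → 64 bp
  65–71 → 7 bp
  72–159 → 88 bp
  160–213 → 54 bp
Sorted largest to smallest: 88, 64, 54, 7 bp.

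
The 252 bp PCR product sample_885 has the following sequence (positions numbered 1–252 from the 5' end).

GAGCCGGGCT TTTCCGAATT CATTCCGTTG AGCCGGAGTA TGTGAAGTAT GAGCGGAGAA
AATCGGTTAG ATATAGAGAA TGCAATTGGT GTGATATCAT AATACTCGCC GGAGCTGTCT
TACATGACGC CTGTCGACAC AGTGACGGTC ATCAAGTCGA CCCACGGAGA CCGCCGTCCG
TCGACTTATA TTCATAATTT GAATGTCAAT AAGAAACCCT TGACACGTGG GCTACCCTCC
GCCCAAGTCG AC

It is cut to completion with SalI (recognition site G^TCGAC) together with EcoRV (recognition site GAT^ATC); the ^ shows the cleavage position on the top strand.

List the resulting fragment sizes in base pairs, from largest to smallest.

SalI sites (GTCGAC) start at positions 133, 156, 180, 247.
SalI cuts after the first base of each site, so after positions 133, 156, 180, 247.
The EcoRV site (GATATC) starts at position 93.
EcoRV cuts after base 3 of each site, so after position 95.
Combined cut positions: 95, 133, 156, 180, 247.
Linear molecule, 5 cuts → 6 fragments:
  1–95 → 95 bp
  96–133 → 38 bp
  134–156 → 23 bp
  157–180 → 24 bp
  181–247 → 67 bp
  248–252 → 5 bp
Sorted largest to smallest: 95, 67, 38, 24, 23, 5 bp.

95, 67, 38, 24, 23, 5 bp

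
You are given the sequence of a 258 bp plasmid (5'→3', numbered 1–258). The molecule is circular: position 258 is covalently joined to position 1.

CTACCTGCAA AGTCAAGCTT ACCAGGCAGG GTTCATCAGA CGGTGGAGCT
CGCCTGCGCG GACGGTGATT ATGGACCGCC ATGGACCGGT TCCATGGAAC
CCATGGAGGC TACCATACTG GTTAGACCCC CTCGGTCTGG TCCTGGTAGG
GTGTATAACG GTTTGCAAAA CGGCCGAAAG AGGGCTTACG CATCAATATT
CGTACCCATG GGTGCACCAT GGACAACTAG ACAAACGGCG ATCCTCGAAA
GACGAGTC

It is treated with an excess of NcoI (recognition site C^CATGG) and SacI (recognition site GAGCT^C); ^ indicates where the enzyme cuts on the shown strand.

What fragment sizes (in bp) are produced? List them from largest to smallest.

105, 91, 29, 13, 11, 9 bp

NcoI sites (CCATGG) start at positions 79, 92, 101, 206, 217.
NcoI cuts after the first base of each site, so after positions 79, 92, 101, 206, 217.
The SacI site (GAGCTC) starts at position 46.
SacI cuts after base 5 of each site (before the last base), so after position 50.
Combined cut positions: 50, 79, 92, 101, 206, 217.
Circular molecule, 6 cuts → 6 fragments:
  51–79 → 29 bp
  80–92 → 13 bp
  93–101 → 9 bp
  102–206 → 105 bp
  207–217 → 11 bp
  218–258 then 1–50 → 41 + 50 = 91 bp
Sorted largest to smallest: 105, 91, 29, 13, 11, 9 bp.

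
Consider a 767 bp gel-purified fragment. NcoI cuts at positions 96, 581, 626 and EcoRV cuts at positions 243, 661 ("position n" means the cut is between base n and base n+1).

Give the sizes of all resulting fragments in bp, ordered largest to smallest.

Combined cut positions (sorted): 96, 243, 581, 626, 661.
Linear molecule, 5 cuts → 6 fragments:
  96 − 0 = 96 bp
  243 − 96 = 147 bp
  581 − 243 = 338 bp
  626 − 581 = 45 bp
  661 − 626 = 35 bp
  767 − 661 = 106 bp
Sorted largest to smallest: 338, 147, 106, 96, 45, 35 bp.

338, 147, 106, 96, 45, 35 bp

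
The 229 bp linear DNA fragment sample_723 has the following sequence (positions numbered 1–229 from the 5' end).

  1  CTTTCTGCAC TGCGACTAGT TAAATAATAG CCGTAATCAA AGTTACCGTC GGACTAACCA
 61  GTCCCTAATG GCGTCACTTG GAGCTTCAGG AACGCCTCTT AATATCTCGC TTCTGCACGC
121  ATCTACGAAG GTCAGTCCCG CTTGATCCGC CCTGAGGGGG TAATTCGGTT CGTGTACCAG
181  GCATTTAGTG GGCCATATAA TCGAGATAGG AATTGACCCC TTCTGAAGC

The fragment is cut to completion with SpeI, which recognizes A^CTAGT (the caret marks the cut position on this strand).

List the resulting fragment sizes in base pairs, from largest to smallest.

214, 15 bp

The SpeI site (ACTAGT) starts at position 15.
SpeI cuts after the first base of each site, so after position 15.
Linear molecule, 1 cut → 2 fragments:
  1–15 → 15 bp
  16–229 → 214 bp
Sorted largest to smallest: 214, 15 bp.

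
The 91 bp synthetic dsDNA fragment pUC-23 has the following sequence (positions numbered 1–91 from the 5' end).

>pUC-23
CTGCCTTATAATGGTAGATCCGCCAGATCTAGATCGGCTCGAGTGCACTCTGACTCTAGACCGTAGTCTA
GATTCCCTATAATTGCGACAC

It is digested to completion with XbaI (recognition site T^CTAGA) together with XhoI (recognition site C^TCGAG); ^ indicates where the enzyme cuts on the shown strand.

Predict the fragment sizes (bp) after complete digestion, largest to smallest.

XbaI sites (TCTAGA) start at positions 28, 55, 67.
XbaI cuts after the first base of each site, so after positions 28, 55, 67.
The XhoI site (CTCGAG) starts at position 38.
XhoI cuts after the first base of each site, so after position 38.
Combined cut positions: 28, 38, 55, 67.
Linear molecule, 4 cuts → 5 fragments:
  1–28 → 28 bp
  29–38 → 10 bp
  39–55 → 17 bp
  56–67 → 12 bp
  68–91 → 24 bp
Sorted largest to smallest: 28, 24, 17, 12, 10 bp.

28, 24, 17, 12, 10 bp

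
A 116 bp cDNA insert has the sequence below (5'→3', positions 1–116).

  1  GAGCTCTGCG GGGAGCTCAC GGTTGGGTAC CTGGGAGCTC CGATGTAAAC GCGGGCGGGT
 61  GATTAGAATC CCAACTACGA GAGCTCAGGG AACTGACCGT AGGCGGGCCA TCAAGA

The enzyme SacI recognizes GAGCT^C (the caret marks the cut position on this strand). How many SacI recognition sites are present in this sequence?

4

GAGCTC occurs starting at positions 1, 13, 35, 81.
SacI cuts at 4 sites.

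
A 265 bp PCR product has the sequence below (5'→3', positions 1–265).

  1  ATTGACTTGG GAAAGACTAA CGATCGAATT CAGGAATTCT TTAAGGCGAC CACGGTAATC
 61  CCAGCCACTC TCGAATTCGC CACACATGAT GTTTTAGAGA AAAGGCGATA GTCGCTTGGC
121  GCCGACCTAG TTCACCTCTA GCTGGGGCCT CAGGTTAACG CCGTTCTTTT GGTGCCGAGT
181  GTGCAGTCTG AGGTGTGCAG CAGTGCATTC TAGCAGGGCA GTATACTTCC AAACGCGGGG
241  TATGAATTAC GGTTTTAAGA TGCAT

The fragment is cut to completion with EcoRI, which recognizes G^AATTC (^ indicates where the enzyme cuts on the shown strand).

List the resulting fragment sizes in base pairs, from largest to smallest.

EcoRI sites (GAATTC) start at positions 26, 34, 73.
EcoRI cuts after the first base of each site, so after positions 26, 34, 73.
Linear molecule, 3 cuts → 4 fragments:
  1–26 → 26 bp
  27–34 → 8 bp
  35–73 → 39 bp
  74–265 → 192 bp
Sorted largest to smallest: 192, 39, 26, 8 bp.

192, 39, 26, 8 bp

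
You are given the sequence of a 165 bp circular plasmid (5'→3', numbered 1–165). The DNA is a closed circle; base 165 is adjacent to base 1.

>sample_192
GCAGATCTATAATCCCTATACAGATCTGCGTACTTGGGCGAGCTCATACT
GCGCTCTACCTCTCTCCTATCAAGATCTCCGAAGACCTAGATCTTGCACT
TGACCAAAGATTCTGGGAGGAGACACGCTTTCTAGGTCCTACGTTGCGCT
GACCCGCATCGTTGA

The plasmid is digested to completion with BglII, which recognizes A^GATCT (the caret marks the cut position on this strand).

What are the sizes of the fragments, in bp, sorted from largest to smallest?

79, 51, 19, 16 bp

BglII sites (AGATCT) start at positions 3, 22, 73, 89.
BglII cuts after the first base of each site, so after positions 3, 22, 73, 89.
Circular molecule, 4 cuts → 4 fragments:
  4–22 → 19 bp
  23–73 → 51 bp
  74–89 → 16 bp
  90–165 then 1–3 → 76 + 3 = 79 bp
Sorted largest to smallest: 79, 51, 19, 16 bp.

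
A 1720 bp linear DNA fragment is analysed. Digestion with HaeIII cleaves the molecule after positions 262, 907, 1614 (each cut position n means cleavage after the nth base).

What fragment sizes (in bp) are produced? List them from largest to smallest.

707, 645, 262, 106 bp

Linear molecule, 3 cuts → 4 fragments:
  262 − 0 = 262 bp
  907 − 262 = 645 bp
  1614 − 907 = 707 bp
  1720 − 1614 = 106 bp
Sorted largest to smallest: 707, 645, 262, 106 bp.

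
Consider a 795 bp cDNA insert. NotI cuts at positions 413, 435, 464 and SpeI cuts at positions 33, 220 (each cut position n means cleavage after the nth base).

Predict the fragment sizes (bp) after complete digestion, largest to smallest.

331, 193, 187, 33, 29, 22 bp

Combined cut positions (sorted): 33, 220, 413, 435, 464.
Linear molecule, 5 cuts → 6 fragments:
  33 − 0 = 33 bp
  220 − 33 = 187 bp
  413 − 220 = 193 bp
  435 − 413 = 22 bp
  464 − 435 = 29 bp
  795 − 464 = 331 bp
Sorted largest to smallest: 331, 193, 187, 33, 29, 22 bp.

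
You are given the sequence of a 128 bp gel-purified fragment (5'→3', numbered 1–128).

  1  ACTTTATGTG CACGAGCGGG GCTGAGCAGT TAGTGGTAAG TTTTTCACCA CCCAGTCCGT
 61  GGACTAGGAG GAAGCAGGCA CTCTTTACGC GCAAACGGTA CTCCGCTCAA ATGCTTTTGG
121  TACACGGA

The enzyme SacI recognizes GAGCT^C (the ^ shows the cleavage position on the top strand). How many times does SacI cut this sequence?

0

No occurrence of GAGCTC is present in the sequence.
SacI does not cut: 0 sites.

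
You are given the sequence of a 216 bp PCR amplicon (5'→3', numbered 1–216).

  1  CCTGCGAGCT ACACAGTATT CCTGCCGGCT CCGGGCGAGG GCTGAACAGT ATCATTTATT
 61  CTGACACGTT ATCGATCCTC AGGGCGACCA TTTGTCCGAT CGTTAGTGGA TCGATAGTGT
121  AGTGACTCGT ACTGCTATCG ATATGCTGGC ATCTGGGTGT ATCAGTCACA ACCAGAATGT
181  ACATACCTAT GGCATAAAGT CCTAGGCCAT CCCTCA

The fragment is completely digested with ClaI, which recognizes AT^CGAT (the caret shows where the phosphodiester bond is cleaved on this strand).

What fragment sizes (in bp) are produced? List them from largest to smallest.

78, 72, 39, 27 bp

ClaI sites (ATCGAT) start at positions 71, 110, 137.
ClaI cuts after base 2 of each site, so after positions 72, 111, 138.
Linear molecule, 3 cuts → 4 fragments:
  1–72 → 72 bp
  73–111 → 39 bp
  112–138 → 27 bp
  139–216 → 78 bp
Sorted largest to smallest: 78, 72, 39, 27 bp.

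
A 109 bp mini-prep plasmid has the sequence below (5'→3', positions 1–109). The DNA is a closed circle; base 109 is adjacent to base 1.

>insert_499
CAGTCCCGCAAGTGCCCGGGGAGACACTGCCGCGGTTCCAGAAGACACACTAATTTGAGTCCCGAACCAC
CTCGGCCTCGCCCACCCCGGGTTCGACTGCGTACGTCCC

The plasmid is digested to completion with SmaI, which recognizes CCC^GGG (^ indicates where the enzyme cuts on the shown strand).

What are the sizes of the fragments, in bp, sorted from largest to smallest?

71, 38 bp

SmaI sites (CCCGGG) start at positions 15, 86.
SmaI cuts after base 3 of each site, so after positions 17, 88.
Circular molecule, 2 cuts → 2 fragments:
  18–88 → 71 bp
  89–109 then 1–17 → 21 + 17 = 38 bp
Sorted largest to smallest: 71, 38 bp.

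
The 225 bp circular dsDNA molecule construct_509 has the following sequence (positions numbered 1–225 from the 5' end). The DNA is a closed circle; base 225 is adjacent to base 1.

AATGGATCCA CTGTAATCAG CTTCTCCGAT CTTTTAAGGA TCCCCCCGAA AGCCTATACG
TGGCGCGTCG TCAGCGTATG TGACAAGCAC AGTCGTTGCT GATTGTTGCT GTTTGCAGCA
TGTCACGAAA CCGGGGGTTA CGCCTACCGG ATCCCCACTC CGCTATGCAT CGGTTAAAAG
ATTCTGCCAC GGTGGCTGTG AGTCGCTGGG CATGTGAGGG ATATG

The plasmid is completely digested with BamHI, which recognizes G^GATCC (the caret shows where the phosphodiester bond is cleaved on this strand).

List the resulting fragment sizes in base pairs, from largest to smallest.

BamHI sites (GGATCC) start at positions 4, 38, 149.
BamHI cuts after the first base of each site, so after positions 4, 38, 149.
Circular molecule, 3 cuts → 3 fragments:
  5–38 → 34 bp
  39–149 → 111 bp
  150–225 then 1–4 → 76 + 4 = 80 bp
Sorted largest to smallest: 111, 80, 34 bp.

111, 80, 34 bp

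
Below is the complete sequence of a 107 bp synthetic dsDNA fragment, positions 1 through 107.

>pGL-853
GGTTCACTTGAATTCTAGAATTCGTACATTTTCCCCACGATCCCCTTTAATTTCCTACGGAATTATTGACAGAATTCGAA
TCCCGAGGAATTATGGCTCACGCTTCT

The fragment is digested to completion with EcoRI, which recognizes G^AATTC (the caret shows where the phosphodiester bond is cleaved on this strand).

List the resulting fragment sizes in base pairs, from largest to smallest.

EcoRI sites (GAATTC) start at positions 10, 18, 72.
EcoRI cuts after the first base of each site, so after positions 10, 18, 72.
Linear molecule, 3 cuts → 4 fragments:
  1–10 → 10 bp
  11–18 → 8 bp
  19–72 → 54 bp
  73–107 → 35 bp
Sorted largest to smallest: 54, 35, 10, 8 bp.

54, 35, 10, 8 bp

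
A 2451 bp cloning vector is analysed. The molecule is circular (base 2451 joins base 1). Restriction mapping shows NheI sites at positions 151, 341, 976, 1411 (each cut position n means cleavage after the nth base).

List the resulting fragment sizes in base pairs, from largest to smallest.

1191, 635, 435, 190 bp

Circular molecule, 4 cuts → 4 fragments:
  341 − 151 = 190 bp
  976 − 341 = 635 bp
  1411 − 976 = 435 bp
  wrap: 2451 − 1411 + 151 = 1191 bp
Sorted largest to smallest: 1191, 635, 435, 190 bp.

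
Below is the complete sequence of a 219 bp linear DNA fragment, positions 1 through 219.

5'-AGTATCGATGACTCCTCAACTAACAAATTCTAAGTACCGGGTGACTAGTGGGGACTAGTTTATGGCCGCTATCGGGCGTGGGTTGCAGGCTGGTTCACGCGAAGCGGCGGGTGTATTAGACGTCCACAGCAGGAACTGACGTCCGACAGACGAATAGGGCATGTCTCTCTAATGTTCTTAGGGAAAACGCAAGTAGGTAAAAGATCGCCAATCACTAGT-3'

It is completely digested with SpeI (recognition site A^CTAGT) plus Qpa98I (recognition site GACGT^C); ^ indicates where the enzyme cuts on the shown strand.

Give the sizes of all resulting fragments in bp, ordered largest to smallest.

SpeI sites (ACTAGT) start at positions 44, 54, 214.
SpeI cuts after the first base of each site, so after positions 44, 54, 214.
Qpa98I sites (GACGTC) start at positions 119, 138.
Qpa98I cuts after base 5 of each site (before the last base), so after positions 123, 142.
Combined cut positions: 44, 54, 123, 142, 214.
Linear molecule, 5 cuts → 6 fragments:
  1–44 → 44 bp
  45–54 → 10 bp
  55–123 → 69 bp
  124–142 → 19 bp
  143–214 → 72 bp
  215–219 → 5 bp
Sorted largest to smallest: 72, 69, 44, 19, 10, 5 bp.

72, 69, 44, 19, 10, 5 bp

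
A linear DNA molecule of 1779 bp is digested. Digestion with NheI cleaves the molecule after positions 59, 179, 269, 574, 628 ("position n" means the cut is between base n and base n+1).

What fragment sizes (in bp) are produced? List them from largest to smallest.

1151, 305, 120, 90, 59, 54 bp

Linear molecule, 5 cuts → 6 fragments:
  59 − 0 = 59 bp
  179 − 59 = 120 bp
  269 − 179 = 90 bp
  574 − 269 = 305 bp
  628 − 574 = 54 bp
  1779 − 628 = 1151 bp
Sorted largest to smallest: 1151, 305, 120, 90, 59, 54 bp.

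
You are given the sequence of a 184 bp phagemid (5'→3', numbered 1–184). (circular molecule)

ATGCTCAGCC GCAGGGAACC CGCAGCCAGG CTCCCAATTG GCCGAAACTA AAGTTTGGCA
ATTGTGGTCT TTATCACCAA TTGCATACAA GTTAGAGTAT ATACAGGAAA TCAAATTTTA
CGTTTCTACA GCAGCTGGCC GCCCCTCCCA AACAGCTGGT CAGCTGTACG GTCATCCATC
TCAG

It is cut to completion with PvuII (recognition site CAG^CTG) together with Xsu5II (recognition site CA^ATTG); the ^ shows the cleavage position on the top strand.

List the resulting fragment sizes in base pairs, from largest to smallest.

PvuII sites (CAGCTG) start at positions 132, 153, 161.
PvuII cuts after base 3 of each site, so after positions 134, 155, 163.
Xsu5II sites (CAATTG) start at positions 35, 59, 78.
Xsu5II cuts after base 2 of each site, so after positions 36, 60, 79.
Combined cut positions: 36, 60, 79, 134, 155, 163.
Circular molecule, 6 cuts → 6 fragments:
  37–60 → 24 bp
  61–79 → 19 bp
  80–134 → 55 bp
  135–155 → 21 bp
  156–163 → 8 bp
  164–184 then 1–36 → 21 + 36 = 57 bp
Sorted largest to smallest: 57, 55, 24, 21, 19, 8 bp.

57, 55, 24, 21, 19, 8 bp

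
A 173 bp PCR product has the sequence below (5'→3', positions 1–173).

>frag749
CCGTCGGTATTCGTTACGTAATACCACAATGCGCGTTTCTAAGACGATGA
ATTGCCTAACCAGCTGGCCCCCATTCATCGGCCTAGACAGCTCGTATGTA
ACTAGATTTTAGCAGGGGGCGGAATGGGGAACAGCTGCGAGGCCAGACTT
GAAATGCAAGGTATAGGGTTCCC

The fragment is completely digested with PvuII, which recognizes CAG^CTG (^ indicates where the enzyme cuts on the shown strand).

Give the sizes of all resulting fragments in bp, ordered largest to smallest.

PvuII sites (CAGCTG) start at positions 61, 132.
PvuII cuts after base 3 of each site, so after positions 63, 134.
Linear molecule, 2 cuts → 3 fragments:
  1–63 → 63 bp
  64–134 → 71 bp
  135–173 → 39 bp
Sorted largest to smallest: 71, 63, 39 bp.

71, 63, 39 bp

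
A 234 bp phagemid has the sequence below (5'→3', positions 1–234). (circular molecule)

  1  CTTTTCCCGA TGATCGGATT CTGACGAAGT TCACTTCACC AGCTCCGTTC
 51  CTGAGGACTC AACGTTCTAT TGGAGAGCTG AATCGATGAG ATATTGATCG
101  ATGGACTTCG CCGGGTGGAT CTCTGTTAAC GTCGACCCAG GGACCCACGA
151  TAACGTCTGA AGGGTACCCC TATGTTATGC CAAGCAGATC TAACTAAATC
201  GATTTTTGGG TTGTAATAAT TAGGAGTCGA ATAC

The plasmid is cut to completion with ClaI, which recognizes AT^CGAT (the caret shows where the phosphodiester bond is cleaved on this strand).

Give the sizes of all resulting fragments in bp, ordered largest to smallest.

118, 101, 15 bp

ClaI sites (ATCGAT) start at positions 82, 97, 198.
ClaI cuts after base 2 of each site, so after positions 83, 98, 199.
Circular molecule, 3 cuts → 3 fragments:
  84–98 → 15 bp
  99–199 → 101 bp
  200–234 then 1–83 → 35 + 83 = 118 bp
Sorted largest to smallest: 118, 101, 15 bp.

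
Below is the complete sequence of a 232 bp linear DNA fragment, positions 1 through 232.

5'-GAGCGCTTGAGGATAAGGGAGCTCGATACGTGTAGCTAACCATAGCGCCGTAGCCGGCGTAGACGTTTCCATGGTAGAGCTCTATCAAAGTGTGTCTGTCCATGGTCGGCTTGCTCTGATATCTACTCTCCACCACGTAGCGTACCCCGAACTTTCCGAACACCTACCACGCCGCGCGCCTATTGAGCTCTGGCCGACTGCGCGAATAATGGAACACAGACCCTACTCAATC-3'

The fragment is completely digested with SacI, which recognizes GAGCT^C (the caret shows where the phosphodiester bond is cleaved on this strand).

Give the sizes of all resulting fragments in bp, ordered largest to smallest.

108, 58, 43, 23 bp

SacI sites (GAGCTC) start at positions 19, 77, 185.
SacI cuts after base 5 of each site (before the last base), so after positions 23, 81, 189.
Linear molecule, 3 cuts → 4 fragments:
  1–23 → 23 bp
  24–81 → 58 bp
  82–189 → 108 bp
  190–232 → 43 bp
Sorted largest to smallest: 108, 58, 43, 23 bp.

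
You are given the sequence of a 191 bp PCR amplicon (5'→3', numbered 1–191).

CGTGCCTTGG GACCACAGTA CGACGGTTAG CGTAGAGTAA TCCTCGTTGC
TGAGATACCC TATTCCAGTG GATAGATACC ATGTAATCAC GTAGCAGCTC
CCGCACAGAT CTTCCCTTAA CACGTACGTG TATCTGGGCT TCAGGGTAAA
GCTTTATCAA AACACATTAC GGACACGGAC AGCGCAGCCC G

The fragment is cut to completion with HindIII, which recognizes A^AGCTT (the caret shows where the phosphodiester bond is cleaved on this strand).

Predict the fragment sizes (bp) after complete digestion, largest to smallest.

The HindIII site (AAGCTT) starts at position 149.
HindIII cuts after the first base of each site, so after position 149.
Linear molecule, 1 cut → 2 fragments:
  1–149 → 149 bp
  150–191 → 42 bp
Sorted largest to smallest: 149, 42 bp.

149, 42 bp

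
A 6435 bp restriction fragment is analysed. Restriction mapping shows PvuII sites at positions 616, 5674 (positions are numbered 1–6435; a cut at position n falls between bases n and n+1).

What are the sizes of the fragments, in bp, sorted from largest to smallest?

5058, 761, 616 bp

Linear molecule, 2 cuts → 3 fragments:
  616 − 0 = 616 bp
  5674 − 616 = 5058 bp
  6435 − 5674 = 761 bp
Sorted largest to smallest: 5058, 761, 616 bp.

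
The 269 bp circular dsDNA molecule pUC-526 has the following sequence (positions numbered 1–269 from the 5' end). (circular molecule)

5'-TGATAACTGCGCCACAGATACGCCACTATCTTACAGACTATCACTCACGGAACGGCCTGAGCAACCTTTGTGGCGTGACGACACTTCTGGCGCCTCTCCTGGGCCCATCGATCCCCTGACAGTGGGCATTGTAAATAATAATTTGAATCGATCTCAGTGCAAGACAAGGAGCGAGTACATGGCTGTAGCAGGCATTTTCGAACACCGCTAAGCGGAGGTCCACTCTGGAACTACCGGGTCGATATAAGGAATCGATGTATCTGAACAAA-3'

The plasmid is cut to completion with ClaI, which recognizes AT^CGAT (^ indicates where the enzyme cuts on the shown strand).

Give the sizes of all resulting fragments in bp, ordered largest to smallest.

ClaI sites (ATCGAT) start at positions 107, 147, 251.
ClaI cuts after base 2 of each site, so after positions 108, 148, 252.
Circular molecule, 3 cuts → 3 fragments:
  109–148 → 40 bp
  149–252 → 104 bp
  253–269 then 1–108 → 17 + 108 = 125 bp
Sorted largest to smallest: 125, 104, 40 bp.

125, 104, 40 bp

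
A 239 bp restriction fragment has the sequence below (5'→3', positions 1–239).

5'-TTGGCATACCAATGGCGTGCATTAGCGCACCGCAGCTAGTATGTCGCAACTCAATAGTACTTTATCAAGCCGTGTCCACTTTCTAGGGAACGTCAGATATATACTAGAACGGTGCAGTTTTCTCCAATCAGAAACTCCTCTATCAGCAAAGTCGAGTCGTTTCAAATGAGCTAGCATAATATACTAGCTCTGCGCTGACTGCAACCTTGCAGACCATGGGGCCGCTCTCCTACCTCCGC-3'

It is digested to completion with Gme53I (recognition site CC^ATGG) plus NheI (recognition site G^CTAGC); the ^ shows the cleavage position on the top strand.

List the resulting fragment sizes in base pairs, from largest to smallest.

The Gme53I site (CCATGG) starts at position 214.
Gme53I cuts after base 2 of each site, so after position 215.
The NheI site (GCTAGC) starts at position 170.
NheI cuts after the first base of each site, so after position 170.
Combined cut positions: 170, 215.
Linear molecule, 2 cuts → 3 fragments:
  1–170 → 170 bp
  171–215 → 45 bp
  216–239 → 24 bp
Sorted largest to smallest: 170, 45, 24 bp.

170, 45, 24 bp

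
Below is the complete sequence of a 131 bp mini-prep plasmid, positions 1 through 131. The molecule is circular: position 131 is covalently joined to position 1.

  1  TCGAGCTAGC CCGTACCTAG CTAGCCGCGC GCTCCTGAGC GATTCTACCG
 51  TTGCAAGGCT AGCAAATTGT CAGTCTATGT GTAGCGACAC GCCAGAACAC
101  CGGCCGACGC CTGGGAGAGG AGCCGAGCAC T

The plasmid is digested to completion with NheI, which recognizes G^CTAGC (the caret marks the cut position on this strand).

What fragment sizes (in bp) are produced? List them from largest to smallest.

78, 38, 15 bp

NheI sites (GCTAGC) start at positions 5, 20, 58.
NheI cuts after the first base of each site, so after positions 5, 20, 58.
Circular molecule, 3 cuts → 3 fragments:
  6–20 → 15 bp
  21–58 → 38 bp
  59–131 then 1–5 → 73 + 5 = 78 bp
Sorted largest to smallest: 78, 38, 15 bp.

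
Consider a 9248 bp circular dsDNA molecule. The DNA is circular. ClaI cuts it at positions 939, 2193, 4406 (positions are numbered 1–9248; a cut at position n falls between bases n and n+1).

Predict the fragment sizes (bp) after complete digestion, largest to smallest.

Circular molecule, 3 cuts → 3 fragments:
  2193 − 939 = 1254 bp
  4406 − 2193 = 2213 bp
  wrap: 9248 − 4406 + 939 = 5781 bp
Sorted largest to smallest: 5781, 2213, 1254 bp.

5781, 2213, 1254 bp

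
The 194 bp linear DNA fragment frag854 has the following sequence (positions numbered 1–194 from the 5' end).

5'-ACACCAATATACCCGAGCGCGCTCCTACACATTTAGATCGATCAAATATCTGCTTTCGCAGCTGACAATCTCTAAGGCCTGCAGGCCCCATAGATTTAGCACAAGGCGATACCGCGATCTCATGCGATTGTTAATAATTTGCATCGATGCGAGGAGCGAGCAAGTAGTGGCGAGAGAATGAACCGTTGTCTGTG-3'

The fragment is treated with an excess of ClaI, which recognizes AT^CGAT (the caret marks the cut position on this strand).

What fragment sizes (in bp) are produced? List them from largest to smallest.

ClaI sites (ATCGAT) start at positions 37, 143.
ClaI cuts after base 2 of each site, so after positions 38, 144.
Linear molecule, 2 cuts → 3 fragments:
  1–38 → 38 bp
  39–144 → 106 bp
  145–194 → 50 bp
Sorted largest to smallest: 106, 50, 38 bp.

106, 50, 38 bp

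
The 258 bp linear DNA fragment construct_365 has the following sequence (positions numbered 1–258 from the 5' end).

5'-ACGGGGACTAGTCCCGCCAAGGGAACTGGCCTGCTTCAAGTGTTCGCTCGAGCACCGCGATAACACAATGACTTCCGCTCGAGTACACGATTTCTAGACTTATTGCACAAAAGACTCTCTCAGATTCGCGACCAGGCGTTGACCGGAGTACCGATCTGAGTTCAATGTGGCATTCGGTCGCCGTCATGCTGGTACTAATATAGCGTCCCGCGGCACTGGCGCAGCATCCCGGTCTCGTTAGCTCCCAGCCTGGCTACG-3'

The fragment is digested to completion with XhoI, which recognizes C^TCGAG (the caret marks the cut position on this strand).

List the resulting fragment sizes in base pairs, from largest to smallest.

180, 47, 31 bp

XhoI sites (CTCGAG) start at positions 47, 78.
XhoI cuts after the first base of each site, so after positions 47, 78.
Linear molecule, 2 cuts → 3 fragments:
  1–47 → 47 bp
  48–78 → 31 bp
  79–258 → 180 bp
Sorted largest to smallest: 180, 47, 31 bp.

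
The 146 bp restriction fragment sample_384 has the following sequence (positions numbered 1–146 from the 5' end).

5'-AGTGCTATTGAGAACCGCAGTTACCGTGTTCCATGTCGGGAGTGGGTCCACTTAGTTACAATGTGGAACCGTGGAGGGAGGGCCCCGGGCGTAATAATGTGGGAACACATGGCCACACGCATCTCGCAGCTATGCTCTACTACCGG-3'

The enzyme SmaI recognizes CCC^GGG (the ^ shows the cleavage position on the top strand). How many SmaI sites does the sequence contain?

CCCGGG occurs starting at position 84.
SmaI cuts at 1 site.

1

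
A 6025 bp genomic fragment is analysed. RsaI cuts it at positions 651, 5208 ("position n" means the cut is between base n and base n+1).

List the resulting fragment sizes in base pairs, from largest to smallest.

4557, 817, 651 bp

Linear molecule, 2 cuts → 3 fragments:
  651 − 0 = 651 bp
  5208 − 651 = 4557 bp
  6025 − 5208 = 817 bp
Sorted largest to smallest: 4557, 817, 651 bp.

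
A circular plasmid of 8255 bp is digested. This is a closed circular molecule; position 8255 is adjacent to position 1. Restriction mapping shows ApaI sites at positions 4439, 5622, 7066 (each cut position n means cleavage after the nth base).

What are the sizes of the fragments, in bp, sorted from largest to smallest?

5628, 1444, 1183 bp

Circular molecule, 3 cuts → 3 fragments:
  5622 − 4439 = 1183 bp
  7066 − 5622 = 1444 bp
  wrap: 8255 − 7066 + 4439 = 5628 bp
Sorted largest to smallest: 5628, 1444, 1183 bp.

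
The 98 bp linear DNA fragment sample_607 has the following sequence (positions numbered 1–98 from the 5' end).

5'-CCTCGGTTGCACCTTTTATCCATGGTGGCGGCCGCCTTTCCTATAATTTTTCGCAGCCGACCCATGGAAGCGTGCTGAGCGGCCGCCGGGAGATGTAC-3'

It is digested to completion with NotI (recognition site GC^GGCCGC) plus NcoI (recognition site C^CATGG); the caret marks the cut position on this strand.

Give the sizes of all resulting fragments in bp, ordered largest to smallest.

NotI sites (GCGGCCGC) start at positions 28, 79.
NotI cuts after base 2 of each site, so after positions 29, 80.
NcoI sites (CCATGG) start at positions 20, 62.
NcoI cuts after the first base of each site, so after positions 20, 62.
Combined cut positions: 20, 29, 62, 80.
Linear molecule, 4 cuts → 5 fragments:
  1–20 → 20 bp
  21–29 → 9 bp
  30–62 → 33 bp
  63–80 → 18 bp
  81–98 → 18 bp
Sorted largest to smallest: 33, 20, 18, 18, 9 bp.

33, 20, 18, 18, 9 bp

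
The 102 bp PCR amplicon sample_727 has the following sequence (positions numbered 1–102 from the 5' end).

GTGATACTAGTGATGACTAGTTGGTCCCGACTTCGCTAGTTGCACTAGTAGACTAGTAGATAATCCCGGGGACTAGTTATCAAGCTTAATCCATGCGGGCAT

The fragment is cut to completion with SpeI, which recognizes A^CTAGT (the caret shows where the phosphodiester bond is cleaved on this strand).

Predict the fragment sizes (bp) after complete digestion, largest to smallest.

30, 28, 20, 10, 8, 6 bp

SpeI sites (ACTAGT) start at positions 6, 16, 44, 52, 72.
SpeI cuts after the first base of each site, so after positions 6, 16, 44, 52, 72.
Linear molecule, 5 cuts → 6 fragments:
  1–6 → 6 bp
  7–16 → 10 bp
  17–44 → 28 bp
  45–52 → 8 bp
  53–72 → 20 bp
  73–102 → 30 bp
Sorted largest to smallest: 30, 28, 20, 10, 8, 6 bp.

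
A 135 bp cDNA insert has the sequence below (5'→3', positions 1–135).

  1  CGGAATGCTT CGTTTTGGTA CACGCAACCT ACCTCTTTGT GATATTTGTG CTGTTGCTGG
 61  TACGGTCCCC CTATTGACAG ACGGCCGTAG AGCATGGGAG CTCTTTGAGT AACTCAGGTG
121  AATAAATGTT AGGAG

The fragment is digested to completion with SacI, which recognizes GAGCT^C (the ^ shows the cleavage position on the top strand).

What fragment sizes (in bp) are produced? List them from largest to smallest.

The SacI site (GAGCTC) starts at position 98.
SacI cuts after base 5 of each site (before the last base), so after position 102.
Linear molecule, 1 cut → 2 fragments:
  1–102 → 102 bp
  103–135 → 33 bp
Sorted largest to smallest: 102, 33 bp.

102, 33 bp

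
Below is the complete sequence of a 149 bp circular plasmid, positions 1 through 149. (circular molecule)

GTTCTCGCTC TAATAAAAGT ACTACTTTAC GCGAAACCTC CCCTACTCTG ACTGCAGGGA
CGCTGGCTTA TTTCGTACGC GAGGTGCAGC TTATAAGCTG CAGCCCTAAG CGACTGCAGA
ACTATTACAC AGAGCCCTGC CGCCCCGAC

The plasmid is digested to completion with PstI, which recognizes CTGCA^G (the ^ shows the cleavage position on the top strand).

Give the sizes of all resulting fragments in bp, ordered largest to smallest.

PstI sites (CTGCAG) start at positions 52, 98, 114.
PstI cuts after base 5 of each site (before the last base), so after positions 56, 102, 118.
Circular molecule, 3 cuts → 3 fragments:
  57–102 → 46 bp
  103–118 → 16 bp
  119–149 then 1–56 → 31 + 56 = 87 bp
Sorted largest to smallest: 87, 46, 16 bp.

87, 46, 16 bp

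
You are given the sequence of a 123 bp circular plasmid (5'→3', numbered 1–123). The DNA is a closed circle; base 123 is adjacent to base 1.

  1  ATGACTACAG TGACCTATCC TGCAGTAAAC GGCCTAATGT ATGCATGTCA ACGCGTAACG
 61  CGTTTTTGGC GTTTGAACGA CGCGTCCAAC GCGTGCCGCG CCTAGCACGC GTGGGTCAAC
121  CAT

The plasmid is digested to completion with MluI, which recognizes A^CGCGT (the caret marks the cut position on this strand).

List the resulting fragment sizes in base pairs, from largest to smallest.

67, 22, 18, 9, 7 bp

MluI sites (ACGCGT) start at positions 51, 58, 80, 89, 107.
MluI cuts after the first base of each site, so after positions 51, 58, 80, 89, 107.
Circular molecule, 5 cuts → 5 fragments:
  52–58 → 7 bp
  59–80 → 22 bp
  81–89 → 9 bp
  90–107 → 18 bp
  108–123 then 1–51 → 16 + 51 = 67 bp
Sorted largest to smallest: 67, 22, 18, 9, 7 bp.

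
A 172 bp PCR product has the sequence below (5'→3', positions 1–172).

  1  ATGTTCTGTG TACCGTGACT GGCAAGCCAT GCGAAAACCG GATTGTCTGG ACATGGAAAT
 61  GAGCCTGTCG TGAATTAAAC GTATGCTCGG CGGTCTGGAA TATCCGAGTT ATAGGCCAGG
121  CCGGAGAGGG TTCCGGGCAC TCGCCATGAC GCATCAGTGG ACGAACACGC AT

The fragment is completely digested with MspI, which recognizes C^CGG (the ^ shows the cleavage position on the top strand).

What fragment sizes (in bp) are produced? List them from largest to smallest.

83, 39, 38, 12 bp

MspI sites (CCGG) start at positions 38, 121, 133.
MspI cuts after the first base of each site, so after positions 38, 121, 133.
Linear molecule, 3 cuts → 4 fragments:
  1–38 → 38 bp
  39–121 → 83 bp
  122–133 → 12 bp
  134–172 → 39 bp
Sorted largest to smallest: 83, 39, 38, 12 bp.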